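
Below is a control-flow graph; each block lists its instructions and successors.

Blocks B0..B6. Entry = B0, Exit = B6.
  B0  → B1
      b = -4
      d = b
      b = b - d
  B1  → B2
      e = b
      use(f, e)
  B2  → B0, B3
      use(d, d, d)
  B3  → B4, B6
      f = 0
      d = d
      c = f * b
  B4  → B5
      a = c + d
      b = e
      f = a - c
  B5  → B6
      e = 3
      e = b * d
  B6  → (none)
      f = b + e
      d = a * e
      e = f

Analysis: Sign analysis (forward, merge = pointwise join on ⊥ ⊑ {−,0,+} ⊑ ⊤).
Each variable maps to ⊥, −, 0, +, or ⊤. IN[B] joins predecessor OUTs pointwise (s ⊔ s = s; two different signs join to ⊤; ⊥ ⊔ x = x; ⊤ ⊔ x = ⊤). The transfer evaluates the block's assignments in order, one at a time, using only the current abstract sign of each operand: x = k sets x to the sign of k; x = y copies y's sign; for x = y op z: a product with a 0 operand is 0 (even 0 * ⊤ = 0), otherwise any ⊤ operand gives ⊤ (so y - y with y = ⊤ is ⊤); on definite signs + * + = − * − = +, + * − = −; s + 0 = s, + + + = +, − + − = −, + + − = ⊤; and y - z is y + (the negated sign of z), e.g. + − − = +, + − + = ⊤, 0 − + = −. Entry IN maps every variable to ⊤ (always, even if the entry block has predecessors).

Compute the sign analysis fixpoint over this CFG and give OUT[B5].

Answer: {a: -, b: ⊤, c: 0, d: -, e: ⊤, f: -}

Working:
Converged values:
  B0:   IN=(all ⊤)   OUT={d:-; rest ⊤}
  B1:   IN={d:-; rest ⊤}   OUT={d:-; rest ⊤}
  B2:   IN={d:-; rest ⊤}   OUT={d:-; rest ⊤}
  B3:   IN={d:-; rest ⊤}   OUT={c:0, d:-, f:0; rest ⊤}
  B4:   IN={c:0, d:-, f:0; rest ⊤}   OUT={a:-, c:0, d:-, f:-; rest ⊤}
  B5:   IN={a:-, c:0, d:-, f:-; rest ⊤}   OUT={a:-, c:0, d:-, f:-; rest ⊤}
  B6:   IN={c:0, d:-; rest ⊤}   OUT={c:0; rest ⊤}

Merge at B5: IN[B5] = OUT[B4] = {a: -, b: ⊤, c: 0, d: -, e: ⊤, f: -}
Applying B5's transfer function to that IN value gives OUT[B5] (row B5 above).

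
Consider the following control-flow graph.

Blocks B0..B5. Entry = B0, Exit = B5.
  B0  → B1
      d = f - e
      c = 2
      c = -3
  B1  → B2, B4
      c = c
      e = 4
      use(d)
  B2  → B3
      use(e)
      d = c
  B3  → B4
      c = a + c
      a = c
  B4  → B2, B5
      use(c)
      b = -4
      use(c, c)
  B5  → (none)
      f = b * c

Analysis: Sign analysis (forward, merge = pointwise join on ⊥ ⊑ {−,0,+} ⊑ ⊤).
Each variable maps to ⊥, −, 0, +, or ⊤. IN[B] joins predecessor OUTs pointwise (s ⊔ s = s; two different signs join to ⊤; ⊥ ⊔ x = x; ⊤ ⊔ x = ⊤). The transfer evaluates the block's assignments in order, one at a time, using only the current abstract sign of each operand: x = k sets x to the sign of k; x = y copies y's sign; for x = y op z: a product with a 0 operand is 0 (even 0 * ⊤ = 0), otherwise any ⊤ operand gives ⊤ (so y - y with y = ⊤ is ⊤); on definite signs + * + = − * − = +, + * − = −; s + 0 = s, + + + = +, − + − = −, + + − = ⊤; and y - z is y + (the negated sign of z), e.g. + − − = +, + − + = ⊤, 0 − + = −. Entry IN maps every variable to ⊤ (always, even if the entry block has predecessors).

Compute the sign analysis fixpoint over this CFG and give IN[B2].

Answer: {a: ⊤, b: ⊤, c: ⊤, d: ⊤, e: +, f: ⊤}

Derivation:
Per-block solution:
  B0: | IN=(all ⊤) | OUT={c:-; rest ⊤}
  B1: | IN={c:-; rest ⊤} | OUT={c:-, e:+; rest ⊤}
  B2: | IN={e:+; rest ⊤} | OUT={e:+; rest ⊤}
  B3: | IN={e:+; rest ⊤} | OUT={e:+; rest ⊤}
  B4: | IN={e:+; rest ⊤} | OUT={b:-, e:+; rest ⊤}
  B5: | IN={b:-, e:+; rest ⊤} | OUT={b:-, e:+; rest ⊤}

Merge at B2: IN[B2] = OUT[B1] ⊔ OUT[B4] = {a: ⊤, b: ⊤, c: ⊤, d: ⊤, e: +, f: ⊤}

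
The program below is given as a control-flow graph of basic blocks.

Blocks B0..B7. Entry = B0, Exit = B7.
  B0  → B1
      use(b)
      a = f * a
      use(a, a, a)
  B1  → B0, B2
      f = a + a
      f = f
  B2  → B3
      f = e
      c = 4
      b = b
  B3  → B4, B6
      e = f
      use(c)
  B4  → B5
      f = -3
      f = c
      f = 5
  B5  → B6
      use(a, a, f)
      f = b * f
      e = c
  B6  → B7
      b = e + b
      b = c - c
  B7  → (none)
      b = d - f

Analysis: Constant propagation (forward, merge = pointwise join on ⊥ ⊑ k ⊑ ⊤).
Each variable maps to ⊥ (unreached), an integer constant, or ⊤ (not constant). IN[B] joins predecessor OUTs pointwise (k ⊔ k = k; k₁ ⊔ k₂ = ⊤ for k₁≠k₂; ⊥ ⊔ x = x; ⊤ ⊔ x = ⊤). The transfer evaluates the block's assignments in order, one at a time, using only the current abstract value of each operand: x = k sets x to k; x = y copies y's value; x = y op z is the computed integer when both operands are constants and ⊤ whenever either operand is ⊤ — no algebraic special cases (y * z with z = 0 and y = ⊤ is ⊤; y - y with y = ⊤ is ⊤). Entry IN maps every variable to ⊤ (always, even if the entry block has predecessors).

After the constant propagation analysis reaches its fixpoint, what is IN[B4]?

Per-block solution:
  B0:   IN=(all ⊤)   OUT=(all ⊤)
  B1:   IN=(all ⊤)   OUT=(all ⊤)
  B2:   IN=(all ⊤)   OUT={c:4; rest ⊤}
  B3:   IN={c:4; rest ⊤}   OUT={c:4; rest ⊤}
  B4:   IN={c:4; rest ⊤}   OUT={c:4, f:5; rest ⊤}
  B5:   IN={c:4, f:5; rest ⊤}   OUT={c:4, e:4; rest ⊤}
  B6:   IN={c:4; rest ⊤}   OUT={b:0, c:4; rest ⊤}
  B7:   IN={b:0, c:4; rest ⊤}   OUT={c:4; rest ⊤}

Merge at B4: IN[B4] = OUT[B3] = {a: ⊤, b: ⊤, c: 4, d: ⊤, e: ⊤, f: ⊤}

Answer: {a: ⊤, b: ⊤, c: 4, d: ⊤, e: ⊤, f: ⊤}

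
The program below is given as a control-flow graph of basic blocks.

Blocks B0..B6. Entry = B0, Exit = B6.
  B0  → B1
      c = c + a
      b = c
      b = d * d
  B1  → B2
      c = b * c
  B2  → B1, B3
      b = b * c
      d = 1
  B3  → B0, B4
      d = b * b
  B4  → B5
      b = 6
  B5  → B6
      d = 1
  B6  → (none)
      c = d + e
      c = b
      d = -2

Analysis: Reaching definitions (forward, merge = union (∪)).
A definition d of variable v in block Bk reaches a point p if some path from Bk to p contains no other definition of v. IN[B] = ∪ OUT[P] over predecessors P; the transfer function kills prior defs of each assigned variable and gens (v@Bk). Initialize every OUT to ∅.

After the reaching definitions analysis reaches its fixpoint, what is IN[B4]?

Fixpoint table:
  B0: | IN={b@B2, c@B1, d@B3} | OUT={b@B0, c@B0, d@B3}
  B1: | IN={b@B0, b@B2, c@B0, c@B1, d@B2, d@B3} | OUT={b@B0, b@B2, c@B1, d@B2, d@B3}
  B2: | IN={b@B0, b@B2, c@B1, d@B2, d@B3} | OUT={b@B2, c@B1, d@B2}
  B3: | IN={b@B2, c@B1, d@B2} | OUT={b@B2, c@B1, d@B3}
  B4: | IN={b@B2, c@B1, d@B3} | OUT={b@B4, c@B1, d@B3}
  B5: | IN={b@B4, c@B1, d@B3} | OUT={b@B4, c@B1, d@B5}
  B6: | IN={b@B4, c@B1, d@B5} | OUT={b@B4, c@B6, d@B6}

Merge at B4: IN[B4] = OUT[B3] = {b@B2, c@B1, d@B3}

Answer: {b@B2, c@B1, d@B3}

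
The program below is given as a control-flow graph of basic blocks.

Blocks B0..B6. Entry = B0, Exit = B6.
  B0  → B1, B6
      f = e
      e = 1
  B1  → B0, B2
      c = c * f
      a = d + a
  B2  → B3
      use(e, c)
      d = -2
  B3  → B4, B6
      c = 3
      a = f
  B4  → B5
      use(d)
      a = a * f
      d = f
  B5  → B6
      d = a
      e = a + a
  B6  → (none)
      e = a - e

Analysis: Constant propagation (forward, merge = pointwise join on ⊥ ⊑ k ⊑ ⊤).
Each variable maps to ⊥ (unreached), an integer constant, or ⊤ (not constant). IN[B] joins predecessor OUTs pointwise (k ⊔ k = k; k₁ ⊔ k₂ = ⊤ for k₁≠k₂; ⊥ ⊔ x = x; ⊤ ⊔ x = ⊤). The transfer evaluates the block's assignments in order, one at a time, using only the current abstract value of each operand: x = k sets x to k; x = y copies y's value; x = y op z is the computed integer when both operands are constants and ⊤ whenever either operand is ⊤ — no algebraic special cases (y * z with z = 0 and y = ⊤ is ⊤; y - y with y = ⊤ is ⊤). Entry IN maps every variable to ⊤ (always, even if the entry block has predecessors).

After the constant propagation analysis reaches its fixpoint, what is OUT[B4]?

Converged values:
  B0:   IN=(all ⊤)   OUT={e:1; rest ⊤}
  B1:   IN={e:1; rest ⊤}   OUT={e:1; rest ⊤}
  B2:   IN={e:1; rest ⊤}   OUT={d:-2, e:1; rest ⊤}
  B3:   IN={d:-2, e:1; rest ⊤}   OUT={c:3, d:-2, e:1; rest ⊤}
  B4:   IN={c:3, d:-2, e:1; rest ⊤}   OUT={c:3, e:1; rest ⊤}
  B5:   IN={c:3, e:1; rest ⊤}   OUT={c:3; rest ⊤}
  B6:   IN=(all ⊤)   OUT=(all ⊤)

Merge at B4: IN[B4] = OUT[B3] = {a: ⊤, b: ⊤, c: 3, d: -2, e: 1, f: ⊤}
Applying B4's transfer function to that IN value gives OUT[B4] (row B4 above).

Answer: {a: ⊤, b: ⊤, c: 3, d: ⊤, e: 1, f: ⊤}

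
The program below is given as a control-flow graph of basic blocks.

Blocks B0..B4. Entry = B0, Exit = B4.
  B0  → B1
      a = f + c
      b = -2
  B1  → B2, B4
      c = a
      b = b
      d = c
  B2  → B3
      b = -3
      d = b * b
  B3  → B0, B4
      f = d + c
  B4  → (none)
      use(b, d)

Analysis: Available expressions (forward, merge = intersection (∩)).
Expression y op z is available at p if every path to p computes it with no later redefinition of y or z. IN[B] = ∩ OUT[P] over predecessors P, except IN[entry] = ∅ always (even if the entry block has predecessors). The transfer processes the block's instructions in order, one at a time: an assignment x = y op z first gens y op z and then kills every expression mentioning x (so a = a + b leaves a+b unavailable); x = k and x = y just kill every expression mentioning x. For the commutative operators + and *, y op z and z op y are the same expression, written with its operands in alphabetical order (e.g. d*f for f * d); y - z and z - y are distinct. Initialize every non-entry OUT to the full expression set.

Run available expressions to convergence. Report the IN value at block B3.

Answer: {b*b}

Trace:
Per-block solution:
  B0:  IN={}  OUT={c+f}
  B1:  IN={c+f}  OUT={}
  B2:  IN={}  OUT={b*b}
  B3:  IN={b*b}  OUT={b*b, c+d}
  B4:  IN={}  OUT={}

Merge at B3: IN[B3] = OUT[B2] = {b*b}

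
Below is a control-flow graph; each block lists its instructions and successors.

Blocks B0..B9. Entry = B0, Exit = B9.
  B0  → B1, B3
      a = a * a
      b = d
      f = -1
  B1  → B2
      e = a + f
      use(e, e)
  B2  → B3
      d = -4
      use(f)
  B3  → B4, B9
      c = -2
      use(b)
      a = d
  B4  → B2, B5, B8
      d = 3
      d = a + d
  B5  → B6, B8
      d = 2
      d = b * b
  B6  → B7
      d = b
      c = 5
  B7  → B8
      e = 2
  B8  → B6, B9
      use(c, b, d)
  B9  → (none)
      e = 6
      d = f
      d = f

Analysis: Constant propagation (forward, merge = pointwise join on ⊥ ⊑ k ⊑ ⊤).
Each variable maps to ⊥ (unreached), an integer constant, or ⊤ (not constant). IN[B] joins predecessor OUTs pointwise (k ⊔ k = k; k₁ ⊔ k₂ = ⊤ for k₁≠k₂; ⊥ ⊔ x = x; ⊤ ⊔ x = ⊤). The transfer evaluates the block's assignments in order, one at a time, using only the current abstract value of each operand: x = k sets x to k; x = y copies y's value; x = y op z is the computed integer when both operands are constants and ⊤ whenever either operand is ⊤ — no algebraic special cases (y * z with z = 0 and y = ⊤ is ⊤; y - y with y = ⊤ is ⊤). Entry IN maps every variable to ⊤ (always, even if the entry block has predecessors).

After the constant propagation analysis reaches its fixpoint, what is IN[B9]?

Converged values:
  B0:   IN=(all ⊤)   OUT={f:-1; rest ⊤}
  B1:   IN={f:-1; rest ⊤}   OUT={f:-1; rest ⊤}
  B2:   IN={f:-1; rest ⊤}   OUT={d:-4, f:-1; rest ⊤}
  B3:   IN={f:-1; rest ⊤}   OUT={c:-2, f:-1; rest ⊤}
  B4:   IN={c:-2, f:-1; rest ⊤}   OUT={c:-2, f:-1; rest ⊤}
  B5:   IN={c:-2, f:-1; rest ⊤}   OUT={c:-2, f:-1; rest ⊤}
  B6:   IN={f:-1; rest ⊤}   OUT={c:5, f:-1; rest ⊤}
  B7:   IN={c:5, f:-1; rest ⊤}   OUT={c:5, e:2, f:-1; rest ⊤}
  B8:   IN={f:-1; rest ⊤}   OUT={f:-1; rest ⊤}
  B9:   IN={f:-1; rest ⊤}   OUT={d:-1, e:6, f:-1; rest ⊤}

Merge at B9: IN[B9] = OUT[B3] ⊔ OUT[B8] = {a: ⊤, b: ⊤, c: ⊤, d: ⊤, e: ⊤, f: -1}

Answer: {a: ⊤, b: ⊤, c: ⊤, d: ⊤, e: ⊤, f: -1}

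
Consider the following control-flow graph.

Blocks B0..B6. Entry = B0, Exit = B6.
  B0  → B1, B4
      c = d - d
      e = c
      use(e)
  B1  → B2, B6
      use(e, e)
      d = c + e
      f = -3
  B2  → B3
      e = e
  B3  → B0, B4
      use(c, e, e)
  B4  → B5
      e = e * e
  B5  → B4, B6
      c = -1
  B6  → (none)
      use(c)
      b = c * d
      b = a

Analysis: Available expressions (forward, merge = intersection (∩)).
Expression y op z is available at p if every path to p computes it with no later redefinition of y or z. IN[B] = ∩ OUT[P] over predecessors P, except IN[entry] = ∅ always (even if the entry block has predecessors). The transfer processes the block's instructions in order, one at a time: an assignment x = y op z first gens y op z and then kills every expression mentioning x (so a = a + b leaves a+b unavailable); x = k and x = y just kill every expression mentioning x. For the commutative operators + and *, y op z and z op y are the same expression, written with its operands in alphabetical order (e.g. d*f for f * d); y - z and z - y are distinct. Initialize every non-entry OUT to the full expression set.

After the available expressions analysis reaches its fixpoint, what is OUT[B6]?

Answer: {c*d}

Derivation:
Converged values:
  B0:  IN={}  OUT={d-d}
  B1:  IN={d-d}  OUT={c+e}
  B2:  IN={c+e}  OUT={}
  B3:  IN={}  OUT={}
  B4:  IN={}  OUT={}
  B5:  IN={}  OUT={}
  B6:  IN={}  OUT={c*d}

Merge at B6: IN[B6] = OUT[B1] ∩ OUT[B5] = {}
Applying B6's transfer function to that IN value gives OUT[B6] (row B6 above).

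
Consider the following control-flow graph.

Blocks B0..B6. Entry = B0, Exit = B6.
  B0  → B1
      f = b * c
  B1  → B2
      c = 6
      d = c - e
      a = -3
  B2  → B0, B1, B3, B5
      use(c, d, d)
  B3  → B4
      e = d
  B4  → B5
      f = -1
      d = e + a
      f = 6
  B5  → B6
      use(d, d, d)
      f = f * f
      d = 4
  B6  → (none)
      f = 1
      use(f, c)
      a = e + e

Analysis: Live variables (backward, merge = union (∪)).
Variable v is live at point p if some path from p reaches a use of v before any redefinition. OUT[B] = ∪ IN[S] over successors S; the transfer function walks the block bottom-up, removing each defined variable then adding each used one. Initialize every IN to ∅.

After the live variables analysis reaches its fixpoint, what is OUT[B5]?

Answer: {c, e}

Working:
Per-block solution:
  B0:   IN={b, c, e}   OUT={b, e, f}
  B1:   IN={b, e, f}   OUT={a, b, c, d, e, f}
  B2:   IN={a, b, c, d, e, f}   OUT={a, b, c, d, e, f}
  B3:   IN={a, c, d}   OUT={a, c, e}
  B4:   IN={a, c, e}   OUT={c, d, e, f}
  B5:   IN={c, d, e, f}   OUT={c, e}
  B6:   IN={c, e}   OUT={}

Merge at B5: OUT[B5] = IN[B6] = {c, e}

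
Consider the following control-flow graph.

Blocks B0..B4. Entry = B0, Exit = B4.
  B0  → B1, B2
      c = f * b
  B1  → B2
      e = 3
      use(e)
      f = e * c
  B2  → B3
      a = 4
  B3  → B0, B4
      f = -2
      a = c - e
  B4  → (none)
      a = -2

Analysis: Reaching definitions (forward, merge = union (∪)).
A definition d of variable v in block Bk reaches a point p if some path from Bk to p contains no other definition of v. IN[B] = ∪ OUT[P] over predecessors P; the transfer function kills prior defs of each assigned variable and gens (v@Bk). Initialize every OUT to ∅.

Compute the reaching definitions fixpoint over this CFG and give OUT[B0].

Answer: {a@B3, c@B0, e@B1, f@B3}

Trace:
Per-block solution:
  B0:  IN={a@B3, c@B0, e@B1, f@B3}  OUT={a@B3, c@B0, e@B1, f@B3}
  B1:  IN={a@B3, c@B0, e@B1, f@B3}  OUT={a@B3, c@B0, e@B1, f@B1}
  B2:  IN={a@B3, c@B0, e@B1, f@B1, f@B3}  OUT={a@B2, c@B0, e@B1, f@B1, f@B3}
  B3:  IN={a@B2, c@B0, e@B1, f@B1, f@B3}  OUT={a@B3, c@B0, e@B1, f@B3}
  B4:  IN={a@B3, c@B0, e@B1, f@B3}  OUT={a@B4, c@B0, e@B1, f@B3}

Merge at B0 (entry node, so the boundary value {} is joined with the incoming edge(s)): IN[B0] = {} ⊔ OUT[B3] = {a@B3, c@B0, e@B1, f@B3}
Applying B0's transfer function to that IN value gives OUT[B0] (row B0 above).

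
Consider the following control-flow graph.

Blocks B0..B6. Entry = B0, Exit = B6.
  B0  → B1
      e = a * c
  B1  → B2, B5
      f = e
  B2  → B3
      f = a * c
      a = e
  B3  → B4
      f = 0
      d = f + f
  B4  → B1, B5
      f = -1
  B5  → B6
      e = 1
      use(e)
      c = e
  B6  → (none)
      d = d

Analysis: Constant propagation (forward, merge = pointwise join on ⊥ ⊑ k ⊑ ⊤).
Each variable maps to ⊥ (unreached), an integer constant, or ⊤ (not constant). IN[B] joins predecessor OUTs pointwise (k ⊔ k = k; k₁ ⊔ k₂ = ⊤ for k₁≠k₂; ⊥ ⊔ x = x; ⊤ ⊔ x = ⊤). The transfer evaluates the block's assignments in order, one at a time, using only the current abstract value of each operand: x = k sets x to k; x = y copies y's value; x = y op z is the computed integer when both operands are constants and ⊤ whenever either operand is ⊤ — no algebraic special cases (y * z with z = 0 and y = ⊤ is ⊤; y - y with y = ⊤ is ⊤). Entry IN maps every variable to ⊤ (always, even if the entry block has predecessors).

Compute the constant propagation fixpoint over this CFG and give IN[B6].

Converged values:
  B0:   IN=(all ⊤)   OUT=(all ⊤)
  B1:   IN=(all ⊤)   OUT=(all ⊤)
  B2:   IN=(all ⊤)   OUT=(all ⊤)
  B3:   IN=(all ⊤)   OUT={d:0, f:0; rest ⊤}
  B4:   IN={d:0, f:0; rest ⊤}   OUT={d:0, f:-1; rest ⊤}
  B5:   IN=(all ⊤)   OUT={c:1, e:1; rest ⊤}
  B6:   IN={c:1, e:1; rest ⊤}   OUT={c:1, e:1; rest ⊤}

Merge at B6: IN[B6] = OUT[B5] = {a: ⊤, b: ⊤, c: 1, d: ⊤, e: 1, f: ⊤}

Answer: {a: ⊤, b: ⊤, c: 1, d: ⊤, e: 1, f: ⊤}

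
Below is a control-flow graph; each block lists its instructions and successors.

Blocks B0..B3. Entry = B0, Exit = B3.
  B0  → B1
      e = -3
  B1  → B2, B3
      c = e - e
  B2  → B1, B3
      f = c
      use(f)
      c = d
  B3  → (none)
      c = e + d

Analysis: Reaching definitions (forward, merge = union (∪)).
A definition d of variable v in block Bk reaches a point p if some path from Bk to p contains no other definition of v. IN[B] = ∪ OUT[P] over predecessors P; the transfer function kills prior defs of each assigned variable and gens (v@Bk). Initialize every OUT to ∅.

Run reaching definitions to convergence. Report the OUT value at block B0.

Answer: {e@B0}

Trace:
Converged values:
  B0: | IN={} | OUT={e@B0}
  B1: | IN={c@B2, e@B0, f@B2} | OUT={c@B1, e@B0, f@B2}
  B2: | IN={c@B1, e@B0, f@B2} | OUT={c@B2, e@B0, f@B2}
  B3: | IN={c@B1, c@B2, e@B0, f@B2} | OUT={c@B3, e@B0, f@B2}

B0 is the boundary node: IN[B0] = {}
Applying B0's transfer function to that IN value gives OUT[B0] (row B0 above).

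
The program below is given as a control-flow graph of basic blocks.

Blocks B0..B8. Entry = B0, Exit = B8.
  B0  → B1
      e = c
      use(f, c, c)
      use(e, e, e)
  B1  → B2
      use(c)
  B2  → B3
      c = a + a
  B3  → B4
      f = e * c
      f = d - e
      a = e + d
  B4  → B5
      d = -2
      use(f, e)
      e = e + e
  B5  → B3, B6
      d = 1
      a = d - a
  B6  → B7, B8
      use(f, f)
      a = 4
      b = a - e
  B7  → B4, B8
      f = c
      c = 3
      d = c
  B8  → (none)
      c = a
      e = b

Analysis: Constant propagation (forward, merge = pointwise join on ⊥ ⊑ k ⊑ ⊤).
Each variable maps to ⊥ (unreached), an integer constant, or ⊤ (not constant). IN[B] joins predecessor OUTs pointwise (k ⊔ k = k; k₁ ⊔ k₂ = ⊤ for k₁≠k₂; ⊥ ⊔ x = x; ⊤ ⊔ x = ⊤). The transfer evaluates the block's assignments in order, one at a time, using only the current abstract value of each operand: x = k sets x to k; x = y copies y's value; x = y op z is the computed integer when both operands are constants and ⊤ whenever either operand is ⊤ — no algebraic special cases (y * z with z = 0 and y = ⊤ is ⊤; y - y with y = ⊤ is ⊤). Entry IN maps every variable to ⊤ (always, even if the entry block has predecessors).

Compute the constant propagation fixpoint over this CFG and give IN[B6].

Fixpoint table:
  B0: | IN=(all ⊤) | OUT=(all ⊤)
  B1: | IN=(all ⊤) | OUT=(all ⊤)
  B2: | IN=(all ⊤) | OUT=(all ⊤)
  B3: | IN=(all ⊤) | OUT=(all ⊤)
  B4: | IN=(all ⊤) | OUT={d:-2; rest ⊤}
  B5: | IN={d:-2; rest ⊤} | OUT={d:1; rest ⊤}
  B6: | IN={d:1; rest ⊤} | OUT={a:4, d:1; rest ⊤}
  B7: | IN={a:4, d:1; rest ⊤} | OUT={a:4, c:3, d:3; rest ⊤}
  B8: | IN={a:4; rest ⊤} | OUT={a:4, c:4; rest ⊤}

Merge at B6: IN[B6] = OUT[B5] = {a: ⊤, b: ⊤, c: ⊤, d: 1, e: ⊤, f: ⊤}

Answer: {a: ⊤, b: ⊤, c: ⊤, d: 1, e: ⊤, f: ⊤}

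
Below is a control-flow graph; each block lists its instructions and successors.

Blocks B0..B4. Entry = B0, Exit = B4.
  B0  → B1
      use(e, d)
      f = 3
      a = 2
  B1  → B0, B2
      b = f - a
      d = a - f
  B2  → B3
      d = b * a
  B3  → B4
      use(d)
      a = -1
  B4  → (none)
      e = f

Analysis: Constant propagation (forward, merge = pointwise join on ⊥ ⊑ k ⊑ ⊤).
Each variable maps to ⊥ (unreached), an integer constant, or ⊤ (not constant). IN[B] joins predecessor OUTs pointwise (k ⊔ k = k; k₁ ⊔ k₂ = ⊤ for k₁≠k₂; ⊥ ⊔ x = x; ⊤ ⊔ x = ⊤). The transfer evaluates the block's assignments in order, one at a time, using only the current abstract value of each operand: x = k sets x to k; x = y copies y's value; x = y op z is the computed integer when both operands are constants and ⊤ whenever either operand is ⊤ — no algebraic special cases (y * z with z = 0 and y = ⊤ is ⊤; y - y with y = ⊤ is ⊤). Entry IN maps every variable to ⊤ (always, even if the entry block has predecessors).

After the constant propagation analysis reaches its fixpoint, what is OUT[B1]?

Answer: {a: 2, b: 1, c: ⊤, d: -1, e: ⊤, f: 3}

Working:
Converged values:
  B0:   IN=(all ⊤)   OUT={a:2, f:3; rest ⊤}
  B1:   IN={a:2, f:3; rest ⊤}   OUT={a:2, b:1, d:-1, f:3; rest ⊤}
  B2:   IN={a:2, b:1, d:-1, f:3; rest ⊤}   OUT={a:2, b:1, d:2, f:3; rest ⊤}
  B3:   IN={a:2, b:1, d:2, f:3; rest ⊤}   OUT={a:-1, b:1, d:2, f:3; rest ⊤}
  B4:   IN={a:-1, b:1, d:2, f:3; rest ⊤}   OUT={a:-1, b:1, d:2, e:3, f:3; rest ⊤}

Merge at B1: IN[B1] = OUT[B0] = {a: 2, b: ⊤, c: ⊤, d: ⊤, e: ⊤, f: 3}
Applying B1's transfer function to that IN value gives OUT[B1] (row B1 above).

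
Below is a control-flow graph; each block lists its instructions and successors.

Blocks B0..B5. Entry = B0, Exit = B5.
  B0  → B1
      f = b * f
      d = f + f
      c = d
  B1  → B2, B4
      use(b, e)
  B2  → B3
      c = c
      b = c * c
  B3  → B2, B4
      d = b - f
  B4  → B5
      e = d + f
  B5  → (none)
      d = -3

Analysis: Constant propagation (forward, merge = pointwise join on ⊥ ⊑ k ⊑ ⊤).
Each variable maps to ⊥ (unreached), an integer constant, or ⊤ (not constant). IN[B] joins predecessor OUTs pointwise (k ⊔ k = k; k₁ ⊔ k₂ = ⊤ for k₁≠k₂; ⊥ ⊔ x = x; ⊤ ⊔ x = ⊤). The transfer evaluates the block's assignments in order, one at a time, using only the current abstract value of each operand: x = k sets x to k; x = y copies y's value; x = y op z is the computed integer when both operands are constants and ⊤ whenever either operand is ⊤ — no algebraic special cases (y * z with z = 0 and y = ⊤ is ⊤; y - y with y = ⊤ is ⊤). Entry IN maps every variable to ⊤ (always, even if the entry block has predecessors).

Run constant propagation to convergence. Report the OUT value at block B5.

Per-block solution:
  B0: | IN=(all ⊤) | OUT=(all ⊤)
  B1: | IN=(all ⊤) | OUT=(all ⊤)
  B2: | IN=(all ⊤) | OUT=(all ⊤)
  B3: | IN=(all ⊤) | OUT=(all ⊤)
  B4: | IN=(all ⊤) | OUT=(all ⊤)
  B5: | IN=(all ⊤) | OUT={d:-3; rest ⊤}

Merge at B5: IN[B5] = OUT[B4] = {a: ⊤, b: ⊤, c: ⊤, d: ⊤, e: ⊤, f: ⊤}
Applying B5's transfer function to that IN value gives OUT[B5] (row B5 above).

Answer: {a: ⊤, b: ⊤, c: ⊤, d: -3, e: ⊤, f: ⊤}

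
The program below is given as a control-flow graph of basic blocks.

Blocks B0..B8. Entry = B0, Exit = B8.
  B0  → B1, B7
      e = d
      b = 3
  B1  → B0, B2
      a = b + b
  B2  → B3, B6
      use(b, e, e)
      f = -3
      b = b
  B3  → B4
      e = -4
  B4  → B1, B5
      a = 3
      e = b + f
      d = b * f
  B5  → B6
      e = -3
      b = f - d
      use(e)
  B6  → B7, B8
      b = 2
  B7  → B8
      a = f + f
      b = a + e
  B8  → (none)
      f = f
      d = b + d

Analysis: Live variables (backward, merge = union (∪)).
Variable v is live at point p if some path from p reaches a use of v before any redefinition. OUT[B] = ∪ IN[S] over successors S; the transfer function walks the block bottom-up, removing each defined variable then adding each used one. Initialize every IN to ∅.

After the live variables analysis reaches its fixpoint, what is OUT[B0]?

Answer: {b, d, e, f}

Derivation:
Per-block solution:
  B0:  IN={d, f}  OUT={b, d, e, f}
  B1:  IN={b, d, e, f}  OUT={b, d, e, f}
  B2:  IN={b, d, e}  OUT={b, d, e, f}
  B3:  IN={b, f}  OUT={b, f}
  B4:  IN={b, f}  OUT={b, d, e, f}
  B5:  IN={d, f}  OUT={d, e, f}
  B6:  IN={d, e, f}  OUT={b, d, e, f}
  B7:  IN={d, e, f}  OUT={b, d, f}
  B8:  IN={b, d, f}  OUT={}

Merge at B0: OUT[B0] = IN[B1] ⊔ IN[B7] = {b, d, e, f}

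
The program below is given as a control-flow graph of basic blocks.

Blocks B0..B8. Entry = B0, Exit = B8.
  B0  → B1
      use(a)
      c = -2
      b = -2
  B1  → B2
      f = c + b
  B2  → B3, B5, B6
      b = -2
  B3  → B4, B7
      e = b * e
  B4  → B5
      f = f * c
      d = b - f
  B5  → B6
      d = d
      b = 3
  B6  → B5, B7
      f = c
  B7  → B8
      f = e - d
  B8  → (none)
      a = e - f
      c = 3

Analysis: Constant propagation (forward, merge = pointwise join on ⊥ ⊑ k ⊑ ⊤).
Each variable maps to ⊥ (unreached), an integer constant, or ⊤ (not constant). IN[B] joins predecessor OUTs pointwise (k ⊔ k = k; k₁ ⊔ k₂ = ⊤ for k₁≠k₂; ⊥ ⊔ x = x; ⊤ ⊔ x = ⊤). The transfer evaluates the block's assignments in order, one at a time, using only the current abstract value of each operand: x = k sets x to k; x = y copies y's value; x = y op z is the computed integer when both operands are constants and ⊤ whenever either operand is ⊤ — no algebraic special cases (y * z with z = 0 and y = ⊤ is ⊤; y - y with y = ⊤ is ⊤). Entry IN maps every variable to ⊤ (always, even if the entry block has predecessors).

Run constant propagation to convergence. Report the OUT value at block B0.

Converged values:
  B0:   IN=(all ⊤)   OUT={b:-2, c:-2; rest ⊤}
  B1:   IN={b:-2, c:-2; rest ⊤}   OUT={b:-2, c:-2, f:-4; rest ⊤}
  B2:   IN={b:-2, c:-2, f:-4; rest ⊤}   OUT={b:-2, c:-2, f:-4; rest ⊤}
  B3:   IN={b:-2, c:-2, f:-4; rest ⊤}   OUT={b:-2, c:-2, f:-4; rest ⊤}
  B4:   IN={b:-2, c:-2, f:-4; rest ⊤}   OUT={b:-2, c:-2, d:-10, f:8; rest ⊤}
  B5:   IN={c:-2; rest ⊤}   OUT={b:3, c:-2; rest ⊤}
  B6:   IN={c:-2; rest ⊤}   OUT={c:-2, f:-2; rest ⊤}
  B7:   IN={c:-2; rest ⊤}   OUT={c:-2; rest ⊤}
  B8:   IN={c:-2; rest ⊤}   OUT={c:3; rest ⊤}

B0 is the boundary node: IN[B0] = {a: ⊤, b: ⊤, c: ⊤, d: ⊤, e: ⊤, f: ⊤}
Applying B0's transfer function to that IN value gives OUT[B0] (row B0 above).

Answer: {a: ⊤, b: -2, c: -2, d: ⊤, e: ⊤, f: ⊤}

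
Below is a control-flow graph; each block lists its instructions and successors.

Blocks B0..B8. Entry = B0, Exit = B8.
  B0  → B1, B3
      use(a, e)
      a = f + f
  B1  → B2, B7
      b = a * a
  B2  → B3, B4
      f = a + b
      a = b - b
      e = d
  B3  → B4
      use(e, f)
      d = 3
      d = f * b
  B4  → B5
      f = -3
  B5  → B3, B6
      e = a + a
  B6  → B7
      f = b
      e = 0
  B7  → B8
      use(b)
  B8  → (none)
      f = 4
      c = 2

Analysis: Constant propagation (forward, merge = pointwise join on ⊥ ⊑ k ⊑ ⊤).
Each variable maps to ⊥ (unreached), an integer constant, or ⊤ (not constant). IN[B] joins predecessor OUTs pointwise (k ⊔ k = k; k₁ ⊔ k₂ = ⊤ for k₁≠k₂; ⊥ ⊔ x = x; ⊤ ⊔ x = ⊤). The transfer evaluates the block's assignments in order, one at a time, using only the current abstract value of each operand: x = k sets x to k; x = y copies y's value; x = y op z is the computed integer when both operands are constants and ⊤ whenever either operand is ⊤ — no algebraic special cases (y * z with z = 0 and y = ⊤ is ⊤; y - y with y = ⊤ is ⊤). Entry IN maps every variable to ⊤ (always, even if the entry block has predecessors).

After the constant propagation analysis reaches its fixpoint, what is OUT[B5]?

Answer: {a: ⊤, b: ⊤, c: ⊤, d: ⊤, e: ⊤, f: -3}

Trace:
Fixpoint table:
  B0: | IN=(all ⊤) | OUT=(all ⊤)
  B1: | IN=(all ⊤) | OUT=(all ⊤)
  B2: | IN=(all ⊤) | OUT=(all ⊤)
  B3: | IN=(all ⊤) | OUT=(all ⊤)
  B4: | IN=(all ⊤) | OUT={f:-3; rest ⊤}
  B5: | IN={f:-3; rest ⊤} | OUT={f:-3; rest ⊤}
  B6: | IN={f:-3; rest ⊤} | OUT={e:0; rest ⊤}
  B7: | IN=(all ⊤) | OUT=(all ⊤)
  B8: | IN=(all ⊤) | OUT={c:2, f:4; rest ⊤}

Merge at B5: IN[B5] = OUT[B4] = {a: ⊤, b: ⊤, c: ⊤, d: ⊤, e: ⊤, f: -3}
Applying B5's transfer function to that IN value gives OUT[B5] (row B5 above).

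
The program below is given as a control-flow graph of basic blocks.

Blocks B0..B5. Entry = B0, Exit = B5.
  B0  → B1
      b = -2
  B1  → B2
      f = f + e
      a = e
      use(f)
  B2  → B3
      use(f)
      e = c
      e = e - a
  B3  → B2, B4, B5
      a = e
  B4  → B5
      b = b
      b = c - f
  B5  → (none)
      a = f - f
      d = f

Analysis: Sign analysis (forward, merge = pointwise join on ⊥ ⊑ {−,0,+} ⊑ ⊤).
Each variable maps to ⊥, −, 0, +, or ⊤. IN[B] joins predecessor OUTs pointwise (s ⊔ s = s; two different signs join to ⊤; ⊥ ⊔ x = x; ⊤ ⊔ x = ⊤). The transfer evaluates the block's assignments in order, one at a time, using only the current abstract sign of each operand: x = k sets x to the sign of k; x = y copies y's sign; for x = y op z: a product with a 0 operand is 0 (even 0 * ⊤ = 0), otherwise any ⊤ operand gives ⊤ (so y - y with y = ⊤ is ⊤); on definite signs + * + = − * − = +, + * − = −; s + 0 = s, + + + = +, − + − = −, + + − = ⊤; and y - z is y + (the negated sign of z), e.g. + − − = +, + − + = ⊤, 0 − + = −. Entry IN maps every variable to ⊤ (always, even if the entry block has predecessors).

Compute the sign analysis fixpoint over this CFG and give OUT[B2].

Answer: {a: ⊤, b: -, c: ⊤, d: ⊤, e: ⊤, f: ⊤}

Trace:
Per-block solution:
  B0:  IN=(all ⊤)  OUT={b:-; rest ⊤}
  B1:  IN={b:-; rest ⊤}  OUT={b:-; rest ⊤}
  B2:  IN={b:-; rest ⊤}  OUT={b:-; rest ⊤}
  B3:  IN={b:-; rest ⊤}  OUT={b:-; rest ⊤}
  B4:  IN={b:-; rest ⊤}  OUT=(all ⊤)
  B5:  IN=(all ⊤)  OUT=(all ⊤)

Merge at B2: IN[B2] = OUT[B1] ⊔ OUT[B3] = {a: ⊤, b: -, c: ⊤, d: ⊤, e: ⊤, f: ⊤}
Applying B2's transfer function to that IN value gives OUT[B2] (row B2 above).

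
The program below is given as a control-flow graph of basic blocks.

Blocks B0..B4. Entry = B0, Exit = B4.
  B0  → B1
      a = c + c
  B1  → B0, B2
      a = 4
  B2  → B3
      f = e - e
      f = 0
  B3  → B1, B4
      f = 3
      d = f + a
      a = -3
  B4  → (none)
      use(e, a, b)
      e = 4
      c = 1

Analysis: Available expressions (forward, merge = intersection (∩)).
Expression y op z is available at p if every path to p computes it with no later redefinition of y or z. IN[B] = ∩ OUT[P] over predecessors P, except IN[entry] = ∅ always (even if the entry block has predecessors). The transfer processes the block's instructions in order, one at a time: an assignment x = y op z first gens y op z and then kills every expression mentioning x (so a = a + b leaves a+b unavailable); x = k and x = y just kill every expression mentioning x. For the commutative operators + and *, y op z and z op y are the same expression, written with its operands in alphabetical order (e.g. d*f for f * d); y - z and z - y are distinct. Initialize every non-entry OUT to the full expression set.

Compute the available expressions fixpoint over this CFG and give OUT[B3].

Answer: {c+c, e-e}

Working:
Per-block solution:
  B0: | IN={} | OUT={c+c}
  B1: | IN={c+c} | OUT={c+c}
  B2: | IN={c+c} | OUT={c+c, e-e}
  B3: | IN={c+c, e-e} | OUT={c+c, e-e}
  B4: | IN={c+c, e-e} | OUT={}

Merge at B3: IN[B3] = OUT[B2] = {c+c, e-e}
Applying B3's transfer function to that IN value gives OUT[B3] (row B3 above).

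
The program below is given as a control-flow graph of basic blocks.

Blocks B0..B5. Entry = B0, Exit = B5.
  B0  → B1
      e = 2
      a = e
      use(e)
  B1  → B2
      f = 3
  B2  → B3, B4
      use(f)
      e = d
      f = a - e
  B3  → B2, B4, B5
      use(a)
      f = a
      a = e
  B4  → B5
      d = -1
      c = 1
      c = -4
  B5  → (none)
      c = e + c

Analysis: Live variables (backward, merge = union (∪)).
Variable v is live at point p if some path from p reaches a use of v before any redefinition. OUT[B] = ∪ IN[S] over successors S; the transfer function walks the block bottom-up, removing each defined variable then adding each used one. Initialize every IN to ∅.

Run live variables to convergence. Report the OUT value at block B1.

Answer: {a, c, d, f}

Derivation:
Fixpoint table:
  B0:   IN={c, d}   OUT={a, c, d}
  B1:   IN={a, c, d}   OUT={a, c, d, f}
  B2:   IN={a, c, d, f}   OUT={a, c, d, e}
  B3:   IN={a, c, d, e}   OUT={a, c, d, e, f}
  B4:   IN={e}   OUT={c, e}
  B5:   IN={c, e}   OUT={}

Merge at B1: OUT[B1] = IN[B2] = {a, c, d, f}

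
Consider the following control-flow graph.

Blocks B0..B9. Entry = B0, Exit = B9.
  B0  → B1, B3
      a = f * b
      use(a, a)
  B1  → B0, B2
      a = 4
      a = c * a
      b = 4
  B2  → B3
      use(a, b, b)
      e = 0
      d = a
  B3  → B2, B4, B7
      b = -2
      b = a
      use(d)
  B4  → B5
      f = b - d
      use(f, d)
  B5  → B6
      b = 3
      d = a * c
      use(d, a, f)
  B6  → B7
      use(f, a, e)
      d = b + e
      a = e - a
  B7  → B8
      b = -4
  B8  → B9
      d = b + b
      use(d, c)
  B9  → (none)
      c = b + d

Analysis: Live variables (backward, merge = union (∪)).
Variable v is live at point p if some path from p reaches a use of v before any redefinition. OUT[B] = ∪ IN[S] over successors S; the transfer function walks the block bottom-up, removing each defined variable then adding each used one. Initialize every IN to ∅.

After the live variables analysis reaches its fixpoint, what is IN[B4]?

Answer: {a, b, c, d, e}

Derivation:
Converged values:
  B0: | IN={b, c, d, e, f} | OUT={a, c, d, e, f}
  B1: | IN={c, d, e, f} | OUT={a, b, c, d, e, f}
  B2: | IN={a, b, c} | OUT={a, c, d, e}
  B3: | IN={a, c, d, e} | OUT={a, b, c, d, e}
  B4: | IN={a, b, c, d, e} | OUT={a, c, e, f}
  B5: | IN={a, c, e, f} | OUT={a, b, c, e, f}
  B6: | IN={a, b, c, e, f} | OUT={c}
  B7: | IN={c} | OUT={b, c}
  B8: | IN={b, c} | OUT={b, d}
  B9: | IN={b, d} | OUT={}

Merge at B4: OUT[B4] = IN[B5] = {a, c, e, f}
Applying B4's transfer function to that OUT value gives IN[B4] (row B4 above).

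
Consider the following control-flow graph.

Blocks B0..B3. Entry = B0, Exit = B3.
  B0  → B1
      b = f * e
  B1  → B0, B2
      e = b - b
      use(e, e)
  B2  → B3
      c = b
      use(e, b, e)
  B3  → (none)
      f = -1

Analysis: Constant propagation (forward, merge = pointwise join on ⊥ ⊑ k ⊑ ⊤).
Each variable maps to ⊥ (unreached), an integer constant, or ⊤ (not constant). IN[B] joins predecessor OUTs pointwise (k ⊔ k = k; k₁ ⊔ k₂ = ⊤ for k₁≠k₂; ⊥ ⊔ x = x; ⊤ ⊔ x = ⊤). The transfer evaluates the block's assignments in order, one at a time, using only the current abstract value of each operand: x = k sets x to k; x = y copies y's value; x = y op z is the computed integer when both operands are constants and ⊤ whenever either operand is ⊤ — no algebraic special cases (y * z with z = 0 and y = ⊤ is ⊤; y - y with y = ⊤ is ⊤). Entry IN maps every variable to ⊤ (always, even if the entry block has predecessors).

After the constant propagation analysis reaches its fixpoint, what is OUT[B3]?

Per-block solution:
  B0: | IN=(all ⊤) | OUT=(all ⊤)
  B1: | IN=(all ⊤) | OUT=(all ⊤)
  B2: | IN=(all ⊤) | OUT=(all ⊤)
  B3: | IN=(all ⊤) | OUT={f:-1; rest ⊤}

Merge at B3: IN[B3] = OUT[B2] = {a: ⊤, b: ⊤, c: ⊤, d: ⊤, e: ⊤, f: ⊤}
Applying B3's transfer function to that IN value gives OUT[B3] (row B3 above).

Answer: {a: ⊤, b: ⊤, c: ⊤, d: ⊤, e: ⊤, f: -1}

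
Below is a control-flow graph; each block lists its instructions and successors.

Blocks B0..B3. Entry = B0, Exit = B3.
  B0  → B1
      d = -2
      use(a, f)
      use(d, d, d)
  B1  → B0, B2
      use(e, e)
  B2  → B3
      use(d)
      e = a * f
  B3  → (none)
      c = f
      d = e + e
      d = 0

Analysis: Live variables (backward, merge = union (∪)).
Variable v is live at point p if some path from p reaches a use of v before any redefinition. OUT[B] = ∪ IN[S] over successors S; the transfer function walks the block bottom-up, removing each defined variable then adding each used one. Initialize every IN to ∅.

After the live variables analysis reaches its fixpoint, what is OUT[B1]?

Per-block solution:
  B0:  IN={a, e, f}  OUT={a, d, e, f}
  B1:  IN={a, d, e, f}  OUT={a, d, e, f}
  B2:  IN={a, d, f}  OUT={e, f}
  B3:  IN={e, f}  OUT={}

Merge at B1: OUT[B1] = IN[B0] ⊔ IN[B2] = {a, d, e, f}

Answer: {a, d, e, f}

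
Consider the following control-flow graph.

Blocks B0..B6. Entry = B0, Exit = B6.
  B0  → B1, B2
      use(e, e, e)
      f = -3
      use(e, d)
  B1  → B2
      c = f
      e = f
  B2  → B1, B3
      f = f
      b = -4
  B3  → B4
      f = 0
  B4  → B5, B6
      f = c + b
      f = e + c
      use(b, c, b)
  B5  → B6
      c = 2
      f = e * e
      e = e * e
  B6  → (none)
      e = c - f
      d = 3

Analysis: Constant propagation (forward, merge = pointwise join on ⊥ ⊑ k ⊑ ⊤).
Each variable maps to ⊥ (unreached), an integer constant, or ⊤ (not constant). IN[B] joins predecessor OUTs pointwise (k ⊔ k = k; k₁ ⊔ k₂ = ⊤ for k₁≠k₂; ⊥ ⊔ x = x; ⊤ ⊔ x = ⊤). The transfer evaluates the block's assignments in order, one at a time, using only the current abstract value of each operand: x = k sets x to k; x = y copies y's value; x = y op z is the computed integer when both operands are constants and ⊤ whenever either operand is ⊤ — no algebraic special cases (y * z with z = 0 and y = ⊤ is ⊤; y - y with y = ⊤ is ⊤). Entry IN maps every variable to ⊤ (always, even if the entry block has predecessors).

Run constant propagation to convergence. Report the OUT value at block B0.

Converged values:
  B0:   IN=(all ⊤)   OUT={f:-3; rest ⊤}
  B1:   IN={f:-3; rest ⊤}   OUT={c:-3, e:-3, f:-3; rest ⊤}
  B2:   IN={f:-3; rest ⊤}   OUT={b:-4, f:-3; rest ⊤}
  B3:   IN={b:-4, f:-3; rest ⊤}   OUT={b:-4, f:0; rest ⊤}
  B4:   IN={b:-4, f:0; rest ⊤}   OUT={b:-4; rest ⊤}
  B5:   IN={b:-4; rest ⊤}   OUT={b:-4, c:2; rest ⊤}
  B6:   IN={b:-4; rest ⊤}   OUT={b:-4, d:3; rest ⊤}

B0 is the boundary node: IN[B0] = {a: ⊤, b: ⊤, c: ⊤, d: ⊤, e: ⊤, f: ⊤}
Applying B0's transfer function to that IN value gives OUT[B0] (row B0 above).

Answer: {a: ⊤, b: ⊤, c: ⊤, d: ⊤, e: ⊤, f: -3}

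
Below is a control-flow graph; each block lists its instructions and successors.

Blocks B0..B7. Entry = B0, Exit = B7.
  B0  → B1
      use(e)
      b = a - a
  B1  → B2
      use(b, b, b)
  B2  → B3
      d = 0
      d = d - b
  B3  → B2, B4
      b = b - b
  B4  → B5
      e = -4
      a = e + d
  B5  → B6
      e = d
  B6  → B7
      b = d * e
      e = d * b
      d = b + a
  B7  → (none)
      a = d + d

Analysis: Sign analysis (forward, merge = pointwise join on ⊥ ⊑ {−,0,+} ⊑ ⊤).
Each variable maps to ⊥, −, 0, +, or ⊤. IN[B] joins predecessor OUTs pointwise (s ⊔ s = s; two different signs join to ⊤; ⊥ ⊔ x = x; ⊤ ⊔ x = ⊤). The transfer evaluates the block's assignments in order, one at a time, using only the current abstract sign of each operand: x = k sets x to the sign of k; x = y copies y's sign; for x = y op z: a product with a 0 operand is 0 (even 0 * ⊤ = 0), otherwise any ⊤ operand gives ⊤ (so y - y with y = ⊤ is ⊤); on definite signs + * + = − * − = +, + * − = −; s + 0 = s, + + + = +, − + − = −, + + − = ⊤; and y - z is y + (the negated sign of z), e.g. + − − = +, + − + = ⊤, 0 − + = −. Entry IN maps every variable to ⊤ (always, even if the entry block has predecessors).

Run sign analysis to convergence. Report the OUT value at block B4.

Answer: {a: ⊤, b: ⊤, c: ⊤, d: ⊤, e: -, f: ⊤}

Trace:
Converged values:
  B0:  IN=(all ⊤)  OUT=(all ⊤)
  B1:  IN=(all ⊤)  OUT=(all ⊤)
  B2:  IN=(all ⊤)  OUT=(all ⊤)
  B3:  IN=(all ⊤)  OUT=(all ⊤)
  B4:  IN=(all ⊤)  OUT={e:-; rest ⊤}
  B5:  IN={e:-; rest ⊤}  OUT=(all ⊤)
  B6:  IN=(all ⊤)  OUT=(all ⊤)
  B7:  IN=(all ⊤)  OUT=(all ⊤)

Merge at B4: IN[B4] = OUT[B3] = {a: ⊤, b: ⊤, c: ⊤, d: ⊤, e: ⊤, f: ⊤}
Applying B4's transfer function to that IN value gives OUT[B4] (row B4 above).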